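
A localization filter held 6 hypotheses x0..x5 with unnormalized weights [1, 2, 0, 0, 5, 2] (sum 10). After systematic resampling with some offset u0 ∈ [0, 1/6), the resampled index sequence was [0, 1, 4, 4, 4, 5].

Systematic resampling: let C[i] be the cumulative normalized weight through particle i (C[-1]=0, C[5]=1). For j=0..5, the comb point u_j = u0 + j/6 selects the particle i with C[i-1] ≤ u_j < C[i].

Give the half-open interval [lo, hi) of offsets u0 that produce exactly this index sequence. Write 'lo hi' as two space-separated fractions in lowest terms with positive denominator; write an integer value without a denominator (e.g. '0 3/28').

0 1/10

C = [1/10, 3/10, 3/10, 3/10, 4/5, 1]
j=0 picked index 0: u0 ∈ [0, 1/10)
j=1 picked index 1: u0 ∈ [-1/15, 2/15)
j=2 picked index 4: u0 ∈ [-1/30, 7/15)
j=3 picked index 4: u0 ∈ [-1/5, 3/10)
j=4 picked index 4: u0 ∈ [-11/30, 2/15)
j=5 picked index 5: u0 ∈ [-1/30, 1/6)
intersection: [0, 1/10)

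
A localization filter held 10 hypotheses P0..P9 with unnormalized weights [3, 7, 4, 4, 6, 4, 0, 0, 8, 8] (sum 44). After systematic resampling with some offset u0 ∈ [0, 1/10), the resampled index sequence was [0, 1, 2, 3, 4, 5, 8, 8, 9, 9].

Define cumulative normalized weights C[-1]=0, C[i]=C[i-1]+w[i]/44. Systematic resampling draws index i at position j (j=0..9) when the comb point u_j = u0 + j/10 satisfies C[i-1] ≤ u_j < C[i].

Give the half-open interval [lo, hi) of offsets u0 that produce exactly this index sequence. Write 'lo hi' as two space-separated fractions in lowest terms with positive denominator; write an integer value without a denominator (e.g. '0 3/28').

1/22 3/44

C = [3/44, 5/22, 7/22, 9/22, 6/11, 7/11, 7/11, 7/11, 9/11, 1]
j=0 picked index 0: u0 ∈ [0, 3/44)
j=1 picked index 1: u0 ∈ [-7/220, 7/55)
j=2 picked index 2: u0 ∈ [3/110, 13/110)
j=3 picked index 3: u0 ∈ [1/55, 6/55)
j=4 picked index 4: u0 ∈ [1/110, 8/55)
j=5 picked index 5: u0 ∈ [1/22, 3/22)
j=6 picked index 8: u0 ∈ [2/55, 12/55)
j=7 picked index 8: u0 ∈ [-7/110, 13/110)
j=8 picked index 9: u0 ∈ [1/55, 1/5)
j=9 picked index 9: u0 ∈ [-9/110, 1/10)
intersection: [1/22, 3/44)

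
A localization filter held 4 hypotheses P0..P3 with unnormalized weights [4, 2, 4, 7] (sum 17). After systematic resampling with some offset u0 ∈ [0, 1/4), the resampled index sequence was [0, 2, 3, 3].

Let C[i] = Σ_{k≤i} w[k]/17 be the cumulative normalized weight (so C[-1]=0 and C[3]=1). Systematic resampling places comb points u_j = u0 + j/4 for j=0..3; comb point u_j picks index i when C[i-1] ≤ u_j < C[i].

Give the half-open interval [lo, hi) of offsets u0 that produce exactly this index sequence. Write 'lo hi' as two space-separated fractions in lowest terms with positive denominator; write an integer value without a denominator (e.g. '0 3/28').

7/68 4/17

C = [4/17, 6/17, 10/17, 1]
j=0 picked index 0: u0 ∈ [0, 4/17)
j=1 picked index 2: u0 ∈ [7/68, 23/68)
j=2 picked index 3: u0 ∈ [3/34, 1/2)
j=3 picked index 3: u0 ∈ [-11/68, 1/4)
intersection: [7/68, 4/17)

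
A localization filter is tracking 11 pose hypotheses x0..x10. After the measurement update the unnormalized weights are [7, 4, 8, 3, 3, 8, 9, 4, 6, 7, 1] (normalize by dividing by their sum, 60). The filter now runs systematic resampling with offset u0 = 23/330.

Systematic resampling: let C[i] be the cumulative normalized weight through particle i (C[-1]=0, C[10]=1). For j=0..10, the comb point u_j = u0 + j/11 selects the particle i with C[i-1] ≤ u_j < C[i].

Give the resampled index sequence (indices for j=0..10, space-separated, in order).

0 1 2 3 5 5 6 7 8 9 9

C = [7/60, 11/60, 19/60, 11/30, 5/12, 11/20, 7/10, 23/30, 13/15, 59/60, 1]
j=0: u_0=23/330 ∈ [0, 7/60) → index 0
j=1: u_1=53/330 ∈ [7/60, 11/60) → index 1
j=2: u_2=83/330 ∈ [11/60, 19/60) → index 2
j=3: u_3=113/330 ∈ [19/60, 11/30) → index 3
j=4: u_4=13/30 ∈ [5/12, 11/20) → index 5
j=5: u_5=173/330 ∈ [5/12, 11/20) → index 5
j=6: u_6=203/330 ∈ [11/20, 7/10) → index 6
j=7: u_7=233/330 ∈ [7/10, 23/30) → index 7
j=8: u_8=263/330 ∈ [23/30, 13/15) → index 8
j=9: u_9=293/330 ∈ [13/15, 59/60) → index 9
j=10: u_10=323/330 ∈ [13/15, 59/60) → index 9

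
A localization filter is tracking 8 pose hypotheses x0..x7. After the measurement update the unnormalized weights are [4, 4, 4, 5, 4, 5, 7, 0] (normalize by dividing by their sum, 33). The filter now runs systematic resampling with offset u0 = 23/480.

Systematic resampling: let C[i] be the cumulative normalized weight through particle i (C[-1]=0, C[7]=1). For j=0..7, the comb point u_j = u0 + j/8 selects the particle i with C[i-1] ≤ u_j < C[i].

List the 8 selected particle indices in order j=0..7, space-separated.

C = [4/33, 8/33, 4/11, 17/33, 7/11, 26/33, 1, 1]
j=0: u_0=23/480 ∈ [0, 4/33) → index 0
j=1: u_1=83/480 ∈ [4/33, 8/33) → index 1
j=2: u_2=143/480 ∈ [8/33, 4/11) → index 2
j=3: u_3=203/480 ∈ [4/11, 17/33) → index 3
j=4: u_4=263/480 ∈ [17/33, 7/11) → index 4
j=5: u_5=323/480 ∈ [7/11, 26/33) → index 5
j=6: u_6=383/480 ∈ [26/33, 1) → index 6
j=7: u_7=443/480 ∈ [26/33, 1) → index 6

0 1 2 3 4 5 6 6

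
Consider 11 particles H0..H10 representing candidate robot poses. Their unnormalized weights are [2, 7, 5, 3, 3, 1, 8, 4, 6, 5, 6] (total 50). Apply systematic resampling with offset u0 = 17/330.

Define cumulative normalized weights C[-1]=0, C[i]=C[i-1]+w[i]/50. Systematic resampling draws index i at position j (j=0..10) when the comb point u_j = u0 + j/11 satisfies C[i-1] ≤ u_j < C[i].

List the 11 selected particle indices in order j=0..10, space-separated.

1 1 2 3 5 6 7 8 8 9 10

C = [1/25, 9/50, 7/25, 17/50, 2/5, 21/50, 29/50, 33/50, 39/50, 22/25, 1]
j=0: u_0=17/330 ∈ [1/25, 9/50) → index 1
j=1: u_1=47/330 ∈ [1/25, 9/50) → index 1
j=2: u_2=7/30 ∈ [9/50, 7/25) → index 2
j=3: u_3=107/330 ∈ [7/25, 17/50) → index 3
j=4: u_4=137/330 ∈ [2/5, 21/50) → index 5
j=5: u_5=167/330 ∈ [21/50, 29/50) → index 6
j=6: u_6=197/330 ∈ [29/50, 33/50) → index 7
j=7: u_7=227/330 ∈ [33/50, 39/50) → index 8
j=8: u_8=257/330 ∈ [33/50, 39/50) → index 8
j=9: u_9=287/330 ∈ [39/50, 22/25) → index 9
j=10: u_10=317/330 ∈ [22/25, 1) → index 10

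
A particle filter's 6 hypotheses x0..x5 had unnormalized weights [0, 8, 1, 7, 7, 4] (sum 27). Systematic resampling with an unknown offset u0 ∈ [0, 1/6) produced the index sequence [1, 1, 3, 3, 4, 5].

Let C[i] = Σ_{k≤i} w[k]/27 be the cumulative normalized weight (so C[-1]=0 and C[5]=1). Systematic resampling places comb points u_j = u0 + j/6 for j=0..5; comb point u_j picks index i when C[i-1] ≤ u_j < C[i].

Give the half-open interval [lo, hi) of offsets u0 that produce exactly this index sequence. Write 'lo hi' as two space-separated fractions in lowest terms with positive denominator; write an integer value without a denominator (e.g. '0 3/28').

1/54 5/54

C = [0, 8/27, 1/3, 16/27, 23/27, 1]
j=0 picked index 1: u0 ∈ [0, 8/27)
j=1 picked index 1: u0 ∈ [-1/6, 7/54)
j=2 picked index 3: u0 ∈ [0, 7/27)
j=3 picked index 3: u0 ∈ [-1/6, 5/54)
j=4 picked index 4: u0 ∈ [-2/27, 5/27)
j=5 picked index 5: u0 ∈ [1/54, 1/6)
intersection: [1/54, 5/54)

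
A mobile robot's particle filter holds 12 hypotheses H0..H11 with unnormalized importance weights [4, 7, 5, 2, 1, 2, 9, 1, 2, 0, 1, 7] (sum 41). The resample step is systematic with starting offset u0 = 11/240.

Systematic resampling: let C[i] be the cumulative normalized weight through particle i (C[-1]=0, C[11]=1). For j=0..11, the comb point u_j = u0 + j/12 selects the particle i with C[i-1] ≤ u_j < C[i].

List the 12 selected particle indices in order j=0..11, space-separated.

C = [4/41, 11/41, 16/41, 18/41, 19/41, 21/41, 30/41, 31/41, 33/41, 33/41, 34/41, 1]
j=0: u_0=11/240 ∈ [0, 4/41) → index 0
j=1: u_1=31/240 ∈ [4/41, 11/41) → index 1
j=2: u_2=17/80 ∈ [4/41, 11/41) → index 1
j=3: u_3=71/240 ∈ [11/41, 16/41) → index 2
j=4: u_4=91/240 ∈ [11/41, 16/41) → index 2
j=5: u_5=37/80 ∈ [18/41, 19/41) → index 4
j=6: u_6=131/240 ∈ [21/41, 30/41) → index 6
j=7: u_7=151/240 ∈ [21/41, 30/41) → index 6
j=8: u_8=57/80 ∈ [21/41, 30/41) → index 6
j=9: u_9=191/240 ∈ [31/41, 33/41) → index 8
j=10: u_10=211/240 ∈ [34/41, 1) → index 11
j=11: u_11=77/80 ∈ [34/41, 1) → index 11

0 1 1 2 2 4 6 6 6 8 11 11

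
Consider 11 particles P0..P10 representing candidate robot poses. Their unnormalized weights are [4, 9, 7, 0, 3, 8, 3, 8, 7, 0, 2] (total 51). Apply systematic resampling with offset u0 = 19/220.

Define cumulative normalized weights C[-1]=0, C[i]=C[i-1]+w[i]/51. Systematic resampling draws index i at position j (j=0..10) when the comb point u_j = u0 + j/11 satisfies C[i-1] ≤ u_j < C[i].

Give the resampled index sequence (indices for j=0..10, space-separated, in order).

C = [4/51, 13/51, 20/51, 20/51, 23/51, 31/51, 2/3, 14/17, 49/51, 49/51, 1]
j=0: u_0=19/220 ∈ [4/51, 13/51) → index 1
j=1: u_1=39/220 ∈ [4/51, 13/51) → index 1
j=2: u_2=59/220 ∈ [13/51, 20/51) → index 2
j=3: u_3=79/220 ∈ [13/51, 20/51) → index 2
j=4: u_4=9/20 ∈ [20/51, 23/51) → index 4
j=5: u_5=119/220 ∈ [23/51, 31/51) → index 5
j=6: u_6=139/220 ∈ [31/51, 2/3) → index 6
j=7: u_7=159/220 ∈ [2/3, 14/17) → index 7
j=8: u_8=179/220 ∈ [2/3, 14/17) → index 7
j=9: u_9=199/220 ∈ [14/17, 49/51) → index 8
j=10: u_10=219/220 ∈ [49/51, 1) → index 10

1 1 2 2 4 5 6 7 7 8 10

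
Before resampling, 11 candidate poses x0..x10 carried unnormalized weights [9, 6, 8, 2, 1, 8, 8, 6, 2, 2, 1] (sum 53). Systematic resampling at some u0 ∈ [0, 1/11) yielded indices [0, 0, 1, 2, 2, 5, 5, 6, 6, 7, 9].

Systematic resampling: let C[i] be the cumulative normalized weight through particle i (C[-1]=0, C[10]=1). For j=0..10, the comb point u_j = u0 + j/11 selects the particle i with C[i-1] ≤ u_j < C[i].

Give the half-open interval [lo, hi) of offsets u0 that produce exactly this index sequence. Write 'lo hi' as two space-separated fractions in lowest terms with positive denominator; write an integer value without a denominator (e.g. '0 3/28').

C = [9/53, 15/53, 23/53, 25/53, 26/53, 34/53, 42/53, 48/53, 50/53, 52/53, 1]
j=0 picked index 0: u0 ∈ [0, 9/53)
j=1 picked index 0: u0 ∈ [-1/11, 46/583)
j=2 picked index 1: u0 ∈ [-7/583, 59/583)
j=3 picked index 2: u0 ∈ [6/583, 94/583)
j=4 picked index 2: u0 ∈ [-47/583, 41/583)
j=5 picked index 5: u0 ∈ [21/583, 109/583)
j=6 picked index 5: u0 ∈ [-32/583, 56/583)
j=7 picked index 6: u0 ∈ [3/583, 91/583)
j=8 picked index 6: u0 ∈ [-50/583, 38/583)
j=9 picked index 7: u0 ∈ [-15/583, 51/583)
j=10 picked index 9: u0 ∈ [20/583, 42/583)
intersection: [21/583, 38/583)

21/583 38/583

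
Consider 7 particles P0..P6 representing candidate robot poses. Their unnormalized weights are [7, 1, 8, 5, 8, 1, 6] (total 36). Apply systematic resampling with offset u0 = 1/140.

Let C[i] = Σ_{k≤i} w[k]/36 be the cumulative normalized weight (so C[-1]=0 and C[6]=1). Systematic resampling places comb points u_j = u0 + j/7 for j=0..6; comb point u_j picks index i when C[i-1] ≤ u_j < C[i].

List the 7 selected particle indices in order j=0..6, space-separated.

0 0 2 2 3 4 6

C = [7/36, 2/9, 4/9, 7/12, 29/36, 5/6, 1]
j=0: u_0=1/140 ∈ [0, 7/36) → index 0
j=1: u_1=3/20 ∈ [0, 7/36) → index 0
j=2: u_2=41/140 ∈ [2/9, 4/9) → index 2
j=3: u_3=61/140 ∈ [2/9, 4/9) → index 2
j=4: u_4=81/140 ∈ [4/9, 7/12) → index 3
j=5: u_5=101/140 ∈ [7/12, 29/36) → index 4
j=6: u_6=121/140 ∈ [5/6, 1) → index 6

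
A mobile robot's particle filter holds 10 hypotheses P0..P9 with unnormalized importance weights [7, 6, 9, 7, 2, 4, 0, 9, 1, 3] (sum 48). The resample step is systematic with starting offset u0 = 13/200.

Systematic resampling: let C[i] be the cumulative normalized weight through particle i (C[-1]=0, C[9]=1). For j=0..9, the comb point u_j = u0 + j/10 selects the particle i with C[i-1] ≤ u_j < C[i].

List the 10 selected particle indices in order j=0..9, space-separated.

0 1 1 2 3 3 5 7 7 9

C = [7/48, 13/48, 11/24, 29/48, 31/48, 35/48, 35/48, 11/12, 15/16, 1]
j=0: u_0=13/200 ∈ [0, 7/48) → index 0
j=1: u_1=33/200 ∈ [7/48, 13/48) → index 1
j=2: u_2=53/200 ∈ [7/48, 13/48) → index 1
j=3: u_3=73/200 ∈ [13/48, 11/24) → index 2
j=4: u_4=93/200 ∈ [11/24, 29/48) → index 3
j=5: u_5=113/200 ∈ [11/24, 29/48) → index 3
j=6: u_6=133/200 ∈ [31/48, 35/48) → index 5
j=7: u_7=153/200 ∈ [35/48, 11/12) → index 7
j=8: u_8=173/200 ∈ [35/48, 11/12) → index 7
j=9: u_9=193/200 ∈ [15/16, 1) → index 9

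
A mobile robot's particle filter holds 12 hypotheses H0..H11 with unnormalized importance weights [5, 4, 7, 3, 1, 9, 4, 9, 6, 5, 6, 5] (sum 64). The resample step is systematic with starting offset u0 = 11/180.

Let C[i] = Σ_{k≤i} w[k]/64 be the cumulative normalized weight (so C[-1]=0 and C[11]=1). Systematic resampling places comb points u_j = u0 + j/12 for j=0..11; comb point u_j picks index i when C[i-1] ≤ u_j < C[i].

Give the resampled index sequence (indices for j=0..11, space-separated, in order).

0 2 2 4 5 6 7 7 8 9 10 11

C = [5/64, 9/64, 1/4, 19/64, 5/16, 29/64, 33/64, 21/32, 3/4, 53/64, 59/64, 1]
j=0: u_0=11/180 ∈ [0, 5/64) → index 0
j=1: u_1=13/90 ∈ [9/64, 1/4) → index 2
j=2: u_2=41/180 ∈ [9/64, 1/4) → index 2
j=3: u_3=14/45 ∈ [19/64, 5/16) → index 4
j=4: u_4=71/180 ∈ [5/16, 29/64) → index 5
j=5: u_5=43/90 ∈ [29/64, 33/64) → index 6
j=6: u_6=101/180 ∈ [33/64, 21/32) → index 7
j=7: u_7=29/45 ∈ [33/64, 21/32) → index 7
j=8: u_8=131/180 ∈ [21/32, 3/4) → index 8
j=9: u_9=73/90 ∈ [3/4, 53/64) → index 9
j=10: u_10=161/180 ∈ [53/64, 59/64) → index 10
j=11: u_11=44/45 ∈ [59/64, 1) → index 11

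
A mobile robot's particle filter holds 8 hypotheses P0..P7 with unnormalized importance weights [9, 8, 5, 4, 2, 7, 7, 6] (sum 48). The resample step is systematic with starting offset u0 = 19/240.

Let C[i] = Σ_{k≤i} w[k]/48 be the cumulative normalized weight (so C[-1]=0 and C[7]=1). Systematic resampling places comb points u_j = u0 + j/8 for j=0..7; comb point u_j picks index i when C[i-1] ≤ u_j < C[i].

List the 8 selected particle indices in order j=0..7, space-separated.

0 1 1 2 4 5 6 7

C = [3/16, 17/48, 11/24, 13/24, 7/12, 35/48, 7/8, 1]
j=0: u_0=19/240 ∈ [0, 3/16) → index 0
j=1: u_1=49/240 ∈ [3/16, 17/48) → index 1
j=2: u_2=79/240 ∈ [3/16, 17/48) → index 1
j=3: u_3=109/240 ∈ [17/48, 11/24) → index 2
j=4: u_4=139/240 ∈ [13/24, 7/12) → index 4
j=5: u_5=169/240 ∈ [7/12, 35/48) → index 5
j=6: u_6=199/240 ∈ [35/48, 7/8) → index 6
j=7: u_7=229/240 ∈ [7/8, 1) → index 7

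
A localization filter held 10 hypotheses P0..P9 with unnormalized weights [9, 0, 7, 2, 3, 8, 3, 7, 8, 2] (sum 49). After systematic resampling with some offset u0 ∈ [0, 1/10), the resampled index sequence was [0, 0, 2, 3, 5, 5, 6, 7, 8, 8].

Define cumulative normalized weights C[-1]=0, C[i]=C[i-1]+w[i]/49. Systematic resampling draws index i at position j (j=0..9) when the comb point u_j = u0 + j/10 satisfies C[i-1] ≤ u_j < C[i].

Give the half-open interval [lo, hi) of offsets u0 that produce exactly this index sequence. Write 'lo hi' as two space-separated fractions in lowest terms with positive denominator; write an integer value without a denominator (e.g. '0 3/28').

1/35 13/245

C = [9/49, 9/49, 16/49, 18/49, 3/7, 29/49, 32/49, 39/49, 47/49, 1]
j=0 picked index 0: u0 ∈ [0, 9/49)
j=1 picked index 0: u0 ∈ [-1/10, 41/490)
j=2 picked index 2: u0 ∈ [-4/245, 31/245)
j=3 picked index 3: u0 ∈ [13/490, 33/490)
j=4 picked index 5: u0 ∈ [1/35, 47/245)
j=5 picked index 5: u0 ∈ [-1/14, 9/98)
j=6 picked index 6: u0 ∈ [-2/245, 13/245)
j=7 picked index 7: u0 ∈ [-23/490, 47/490)
j=8 picked index 8: u0 ∈ [-1/245, 39/245)
j=9 picked index 8: u0 ∈ [-51/490, 29/490)
intersection: [1/35, 13/245)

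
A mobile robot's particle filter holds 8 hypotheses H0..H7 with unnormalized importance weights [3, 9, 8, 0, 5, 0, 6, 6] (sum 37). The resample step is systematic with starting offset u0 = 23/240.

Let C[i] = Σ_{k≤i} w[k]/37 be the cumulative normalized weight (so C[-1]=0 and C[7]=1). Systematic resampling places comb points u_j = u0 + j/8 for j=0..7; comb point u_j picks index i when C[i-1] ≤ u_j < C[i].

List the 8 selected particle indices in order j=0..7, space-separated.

C = [3/37, 12/37, 20/37, 20/37, 25/37, 25/37, 31/37, 1]
j=0: u_0=23/240 ∈ [3/37, 12/37) → index 1
j=1: u_1=53/240 ∈ [3/37, 12/37) → index 1
j=2: u_2=83/240 ∈ [12/37, 20/37) → index 2
j=3: u_3=113/240 ∈ [12/37, 20/37) → index 2
j=4: u_4=143/240 ∈ [20/37, 25/37) → index 4
j=5: u_5=173/240 ∈ [25/37, 31/37) → index 6
j=6: u_6=203/240 ∈ [31/37, 1) → index 7
j=7: u_7=233/240 ∈ [31/37, 1) → index 7

1 1 2 2 4 6 7 7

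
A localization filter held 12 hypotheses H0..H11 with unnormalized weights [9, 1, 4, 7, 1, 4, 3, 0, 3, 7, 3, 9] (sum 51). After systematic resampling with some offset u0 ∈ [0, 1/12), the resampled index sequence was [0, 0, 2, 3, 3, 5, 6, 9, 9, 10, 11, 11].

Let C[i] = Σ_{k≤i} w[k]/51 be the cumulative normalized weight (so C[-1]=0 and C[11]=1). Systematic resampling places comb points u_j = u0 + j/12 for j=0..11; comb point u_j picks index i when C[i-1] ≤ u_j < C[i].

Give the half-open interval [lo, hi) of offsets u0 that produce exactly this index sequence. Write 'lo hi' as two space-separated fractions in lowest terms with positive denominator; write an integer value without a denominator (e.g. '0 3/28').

3/68 7/102

C = [3/17, 10/51, 14/51, 7/17, 22/51, 26/51, 29/51, 29/51, 32/51, 13/17, 14/17, 1]
j=0 picked index 0: u0 ∈ [0, 3/17)
j=1 picked index 0: u0 ∈ [-1/12, 19/204)
j=2 picked index 2: u0 ∈ [1/34, 11/102)
j=3 picked index 3: u0 ∈ [5/204, 11/68)
j=4 picked index 3: u0 ∈ [-1/17, 4/51)
j=5 picked index 5: u0 ∈ [1/68, 19/204)
j=6 picked index 6: u0 ∈ [1/102, 7/102)
j=7 picked index 9: u0 ∈ [3/68, 37/204)
j=8 picked index 9: u0 ∈ [-2/51, 5/51)
j=9 picked index 10: u0 ∈ [1/68, 5/68)
j=10 picked index 11: u0 ∈ [-1/102, 1/6)
j=11 picked index 11: u0 ∈ [-19/204, 1/12)
intersection: [3/68, 7/102)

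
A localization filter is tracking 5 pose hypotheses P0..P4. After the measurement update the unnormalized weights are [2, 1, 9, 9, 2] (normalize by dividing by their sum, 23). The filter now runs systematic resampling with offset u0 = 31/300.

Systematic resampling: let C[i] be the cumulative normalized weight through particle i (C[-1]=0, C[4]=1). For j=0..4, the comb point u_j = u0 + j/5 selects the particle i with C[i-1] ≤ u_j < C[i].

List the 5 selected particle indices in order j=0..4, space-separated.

1 2 2 3 3

C = [2/23, 3/23, 12/23, 21/23, 1]
j=0: u_0=31/300 ∈ [2/23, 3/23) → index 1
j=1: u_1=91/300 ∈ [3/23, 12/23) → index 2
j=2: u_2=151/300 ∈ [3/23, 12/23) → index 2
j=3: u_3=211/300 ∈ [12/23, 21/23) → index 3
j=4: u_4=271/300 ∈ [12/23, 21/23) → index 3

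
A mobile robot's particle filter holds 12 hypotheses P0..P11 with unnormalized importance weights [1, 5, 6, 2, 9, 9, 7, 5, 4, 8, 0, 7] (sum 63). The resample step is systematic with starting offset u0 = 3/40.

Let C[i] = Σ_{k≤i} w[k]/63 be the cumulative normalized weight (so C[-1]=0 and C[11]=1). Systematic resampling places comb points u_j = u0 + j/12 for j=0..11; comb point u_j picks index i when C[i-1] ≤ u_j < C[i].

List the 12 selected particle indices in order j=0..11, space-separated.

C = [1/63, 2/21, 4/21, 2/9, 23/63, 32/63, 13/21, 44/63, 16/21, 8/9, 8/9, 1]
j=0: u_0=3/40 ∈ [1/63, 2/21) → index 1
j=1: u_1=19/120 ∈ [2/21, 4/21) → index 2
j=2: u_2=29/120 ∈ [2/9, 23/63) → index 4
j=3: u_3=13/40 ∈ [2/9, 23/63) → index 4
j=4: u_4=49/120 ∈ [23/63, 32/63) → index 5
j=5: u_5=59/120 ∈ [23/63, 32/63) → index 5
j=6: u_6=23/40 ∈ [32/63, 13/21) → index 6
j=7: u_7=79/120 ∈ [13/21, 44/63) → index 7
j=8: u_8=89/120 ∈ [44/63, 16/21) → index 8
j=9: u_9=33/40 ∈ [16/21, 8/9) → index 9
j=10: u_10=109/120 ∈ [8/9, 1) → index 11
j=11: u_11=119/120 ∈ [8/9, 1) → index 11

1 2 4 4 5 5 6 7 8 9 11 11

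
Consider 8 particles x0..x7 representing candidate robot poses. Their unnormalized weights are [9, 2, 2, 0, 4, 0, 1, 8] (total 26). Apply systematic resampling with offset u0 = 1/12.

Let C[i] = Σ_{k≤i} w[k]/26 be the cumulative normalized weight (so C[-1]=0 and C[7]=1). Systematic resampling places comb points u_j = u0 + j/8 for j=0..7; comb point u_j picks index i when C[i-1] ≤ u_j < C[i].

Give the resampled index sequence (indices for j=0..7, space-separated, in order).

C = [9/26, 11/26, 1/2, 1/2, 17/26, 17/26, 9/13, 1]
j=0: u_0=1/12 ∈ [0, 9/26) → index 0
j=1: u_1=5/24 ∈ [0, 9/26) → index 0
j=2: u_2=1/3 ∈ [0, 9/26) → index 0
j=3: u_3=11/24 ∈ [11/26, 1/2) → index 2
j=4: u_4=7/12 ∈ [1/2, 17/26) → index 4
j=5: u_5=17/24 ∈ [9/13, 1) → index 7
j=6: u_6=5/6 ∈ [9/13, 1) → index 7
j=7: u_7=23/24 ∈ [9/13, 1) → index 7

0 0 0 2 4 7 7 7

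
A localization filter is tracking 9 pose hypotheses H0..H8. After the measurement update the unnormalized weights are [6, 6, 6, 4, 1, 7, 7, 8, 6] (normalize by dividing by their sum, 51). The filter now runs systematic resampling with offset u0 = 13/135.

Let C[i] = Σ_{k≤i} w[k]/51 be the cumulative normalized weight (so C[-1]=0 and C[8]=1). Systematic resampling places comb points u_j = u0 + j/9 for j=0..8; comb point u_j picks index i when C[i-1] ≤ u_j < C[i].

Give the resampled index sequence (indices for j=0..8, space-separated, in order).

C = [2/17, 4/17, 6/17, 22/51, 23/51, 10/17, 37/51, 15/17, 1]
j=0: u_0=13/135 ∈ [0, 2/17) → index 0
j=1: u_1=28/135 ∈ [2/17, 4/17) → index 1
j=2: u_2=43/135 ∈ [4/17, 6/17) → index 2
j=3: u_3=58/135 ∈ [6/17, 22/51) → index 3
j=4: u_4=73/135 ∈ [23/51, 10/17) → index 5
j=5: u_5=88/135 ∈ [10/17, 37/51) → index 6
j=6: u_6=103/135 ∈ [37/51, 15/17) → index 7
j=7: u_7=118/135 ∈ [37/51, 15/17) → index 7
j=8: u_8=133/135 ∈ [15/17, 1) → index 8

0 1 2 3 5 6 7 7 8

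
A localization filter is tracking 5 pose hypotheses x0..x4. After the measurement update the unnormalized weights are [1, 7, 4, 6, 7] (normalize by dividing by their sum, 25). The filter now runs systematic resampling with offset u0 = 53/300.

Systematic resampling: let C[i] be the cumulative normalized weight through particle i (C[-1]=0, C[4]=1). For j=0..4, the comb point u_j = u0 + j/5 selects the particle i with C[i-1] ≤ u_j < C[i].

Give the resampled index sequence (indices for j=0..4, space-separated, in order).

C = [1/25, 8/25, 12/25, 18/25, 1]
j=0: u_0=53/300 ∈ [1/25, 8/25) → index 1
j=1: u_1=113/300 ∈ [8/25, 12/25) → index 2
j=2: u_2=173/300 ∈ [12/25, 18/25) → index 3
j=3: u_3=233/300 ∈ [18/25, 1) → index 4
j=4: u_4=293/300 ∈ [18/25, 1) → index 4

1 2 3 4 4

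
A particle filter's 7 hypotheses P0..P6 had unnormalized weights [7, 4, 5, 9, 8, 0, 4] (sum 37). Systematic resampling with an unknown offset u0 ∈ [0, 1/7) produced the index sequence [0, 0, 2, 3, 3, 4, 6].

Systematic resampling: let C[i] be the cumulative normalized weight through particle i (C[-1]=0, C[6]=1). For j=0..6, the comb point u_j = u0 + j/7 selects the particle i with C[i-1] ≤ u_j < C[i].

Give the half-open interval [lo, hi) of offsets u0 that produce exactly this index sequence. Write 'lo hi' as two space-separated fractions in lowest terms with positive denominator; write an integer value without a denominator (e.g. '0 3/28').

9/259 12/259

C = [7/37, 11/37, 16/37, 25/37, 33/37, 33/37, 1]
j=0 picked index 0: u0 ∈ [0, 7/37)
j=1 picked index 0: u0 ∈ [-1/7, 12/259)
j=2 picked index 2: u0 ∈ [3/259, 38/259)
j=3 picked index 3: u0 ∈ [1/259, 64/259)
j=4 picked index 3: u0 ∈ [-36/259, 27/259)
j=5 picked index 4: u0 ∈ [-10/259, 46/259)
j=6 picked index 6: u0 ∈ [9/259, 1/7)
intersection: [9/259, 12/259)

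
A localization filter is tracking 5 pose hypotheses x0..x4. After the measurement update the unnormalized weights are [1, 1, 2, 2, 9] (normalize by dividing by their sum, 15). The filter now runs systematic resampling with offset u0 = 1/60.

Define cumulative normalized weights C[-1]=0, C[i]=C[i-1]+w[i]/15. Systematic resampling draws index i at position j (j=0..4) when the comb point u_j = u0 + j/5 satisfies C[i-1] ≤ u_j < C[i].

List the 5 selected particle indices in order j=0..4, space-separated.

0 2 4 4 4

C = [1/15, 2/15, 4/15, 2/5, 1]
j=0: u_0=1/60 ∈ [0, 1/15) → index 0
j=1: u_1=13/60 ∈ [2/15, 4/15) → index 2
j=2: u_2=5/12 ∈ [2/5, 1) → index 4
j=3: u_3=37/60 ∈ [2/5, 1) → index 4
j=4: u_4=49/60 ∈ [2/5, 1) → index 4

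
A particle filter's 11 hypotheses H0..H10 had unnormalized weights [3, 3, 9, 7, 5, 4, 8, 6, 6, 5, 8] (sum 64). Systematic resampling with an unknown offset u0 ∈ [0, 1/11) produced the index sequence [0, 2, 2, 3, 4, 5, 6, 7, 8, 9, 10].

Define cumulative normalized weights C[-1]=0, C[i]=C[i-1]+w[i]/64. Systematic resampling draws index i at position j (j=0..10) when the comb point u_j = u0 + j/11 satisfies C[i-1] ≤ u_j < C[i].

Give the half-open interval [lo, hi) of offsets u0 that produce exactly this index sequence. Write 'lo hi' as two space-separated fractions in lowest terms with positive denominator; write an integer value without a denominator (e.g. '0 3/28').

C = [3/64, 3/32, 15/64, 11/32, 27/64, 31/64, 39/64, 45/64, 51/64, 7/8, 1]
j=0 picked index 0: u0 ∈ [0, 3/64)
j=1 picked index 2: u0 ∈ [1/352, 101/704)
j=2 picked index 2: u0 ∈ [-31/352, 37/704)
j=3 picked index 3: u0 ∈ [-27/704, 25/352)
j=4 picked index 4: u0 ∈ [-7/352, 41/704)
j=5 picked index 5: u0 ∈ [-23/704, 21/704)
j=6 picked index 6: u0 ∈ [-43/704, 45/704)
j=7 picked index 7: u0 ∈ [-19/704, 47/704)
j=8 picked index 8: u0 ∈ [-17/704, 49/704)
j=9 picked index 9: u0 ∈ [-15/704, 5/88)
j=10 picked index 10: u0 ∈ [-3/88, 1/11)
intersection: [1/352, 21/704)

1/352 21/704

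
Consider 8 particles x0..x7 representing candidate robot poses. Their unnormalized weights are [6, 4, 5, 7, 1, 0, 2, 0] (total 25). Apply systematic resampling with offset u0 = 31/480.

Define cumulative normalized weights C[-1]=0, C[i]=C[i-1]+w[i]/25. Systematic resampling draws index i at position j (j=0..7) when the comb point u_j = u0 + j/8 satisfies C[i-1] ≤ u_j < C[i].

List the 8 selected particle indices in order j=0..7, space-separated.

C = [6/25, 2/5, 3/5, 22/25, 23/25, 23/25, 1, 1]
j=0: u_0=31/480 ∈ [0, 6/25) → index 0
j=1: u_1=91/480 ∈ [0, 6/25) → index 0
j=2: u_2=151/480 ∈ [6/25, 2/5) → index 1
j=3: u_3=211/480 ∈ [2/5, 3/5) → index 2
j=4: u_4=271/480 ∈ [2/5, 3/5) → index 2
j=5: u_5=331/480 ∈ [3/5, 22/25) → index 3
j=6: u_6=391/480 ∈ [3/5, 22/25) → index 3
j=7: u_7=451/480 ∈ [23/25, 1) → index 6

0 0 1 2 2 3 3 6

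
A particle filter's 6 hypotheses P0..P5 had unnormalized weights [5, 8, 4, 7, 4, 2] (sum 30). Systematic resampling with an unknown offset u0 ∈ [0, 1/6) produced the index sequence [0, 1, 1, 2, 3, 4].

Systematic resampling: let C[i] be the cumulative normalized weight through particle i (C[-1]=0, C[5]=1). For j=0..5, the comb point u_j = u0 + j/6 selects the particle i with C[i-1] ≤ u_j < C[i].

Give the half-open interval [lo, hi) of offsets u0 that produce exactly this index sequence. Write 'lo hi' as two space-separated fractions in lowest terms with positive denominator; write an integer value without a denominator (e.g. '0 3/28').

C = [1/6, 13/30, 17/30, 4/5, 14/15, 1]
j=0 picked index 0: u0 ∈ [0, 1/6)
j=1 picked index 1: u0 ∈ [0, 4/15)
j=2 picked index 1: u0 ∈ [-1/6, 1/10)
j=3 picked index 2: u0 ∈ [-1/15, 1/15)
j=4 picked index 3: u0 ∈ [-1/10, 2/15)
j=5 picked index 4: u0 ∈ [-1/30, 1/10)
intersection: [0, 1/15)

0 1/15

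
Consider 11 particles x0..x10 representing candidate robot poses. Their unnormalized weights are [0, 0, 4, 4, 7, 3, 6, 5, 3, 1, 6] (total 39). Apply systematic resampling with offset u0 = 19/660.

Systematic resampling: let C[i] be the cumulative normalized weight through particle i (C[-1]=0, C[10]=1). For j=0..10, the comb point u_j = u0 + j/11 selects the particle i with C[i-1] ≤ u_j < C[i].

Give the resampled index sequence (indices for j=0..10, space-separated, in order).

2 3 4 4 5 6 6 7 8 10 10

C = [0, 0, 4/39, 8/39, 5/13, 6/13, 8/13, 29/39, 32/39, 11/13, 1]
j=0: u_0=19/660 ∈ [0, 4/39) → index 2
j=1: u_1=79/660 ∈ [4/39, 8/39) → index 3
j=2: u_2=139/660 ∈ [8/39, 5/13) → index 4
j=3: u_3=199/660 ∈ [8/39, 5/13) → index 4
j=4: u_4=259/660 ∈ [5/13, 6/13) → index 5
j=5: u_5=29/60 ∈ [6/13, 8/13) → index 6
j=6: u_6=379/660 ∈ [6/13, 8/13) → index 6
j=7: u_7=439/660 ∈ [8/13, 29/39) → index 7
j=8: u_8=499/660 ∈ [29/39, 32/39) → index 8
j=9: u_9=559/660 ∈ [11/13, 1) → index 10
j=10: u_10=619/660 ∈ [11/13, 1) → index 10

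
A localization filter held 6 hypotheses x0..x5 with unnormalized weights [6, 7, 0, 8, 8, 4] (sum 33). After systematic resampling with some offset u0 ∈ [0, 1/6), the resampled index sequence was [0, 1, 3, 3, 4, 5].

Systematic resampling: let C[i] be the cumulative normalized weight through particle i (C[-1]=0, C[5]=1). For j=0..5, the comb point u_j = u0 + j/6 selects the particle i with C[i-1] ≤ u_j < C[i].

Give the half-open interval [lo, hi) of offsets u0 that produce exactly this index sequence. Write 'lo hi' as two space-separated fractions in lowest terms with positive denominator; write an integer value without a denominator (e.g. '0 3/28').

C = [2/11, 13/33, 13/33, 7/11, 29/33, 1]
j=0 picked index 0: u0 ∈ [0, 2/11)
j=1 picked index 1: u0 ∈ [1/66, 5/22)
j=2 picked index 3: u0 ∈ [2/33, 10/33)
j=3 picked index 3: u0 ∈ [-7/66, 3/22)
j=4 picked index 4: u0 ∈ [-1/33, 7/33)
j=5 picked index 5: u0 ∈ [1/22, 1/6)
intersection: [2/33, 3/22)

2/33 3/22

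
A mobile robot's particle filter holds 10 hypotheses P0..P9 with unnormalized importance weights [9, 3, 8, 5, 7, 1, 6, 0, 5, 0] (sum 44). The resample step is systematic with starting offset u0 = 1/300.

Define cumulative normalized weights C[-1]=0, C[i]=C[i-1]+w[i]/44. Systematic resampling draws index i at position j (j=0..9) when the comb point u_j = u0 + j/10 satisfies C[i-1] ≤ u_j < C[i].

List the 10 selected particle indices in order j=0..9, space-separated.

0 0 0 2 2 3 4 4 6 8

C = [9/44, 3/11, 5/11, 25/44, 8/11, 3/4, 39/44, 39/44, 1, 1]
j=0: u_0=1/300 ∈ [0, 9/44) → index 0
j=1: u_1=31/300 ∈ [0, 9/44) → index 0
j=2: u_2=61/300 ∈ [0, 9/44) → index 0
j=3: u_3=91/300 ∈ [3/11, 5/11) → index 2
j=4: u_4=121/300 ∈ [3/11, 5/11) → index 2
j=5: u_5=151/300 ∈ [5/11, 25/44) → index 3
j=6: u_6=181/300 ∈ [25/44, 8/11) → index 4
j=7: u_7=211/300 ∈ [25/44, 8/11) → index 4
j=8: u_8=241/300 ∈ [3/4, 39/44) → index 6
j=9: u_9=271/300 ∈ [39/44, 1) → index 8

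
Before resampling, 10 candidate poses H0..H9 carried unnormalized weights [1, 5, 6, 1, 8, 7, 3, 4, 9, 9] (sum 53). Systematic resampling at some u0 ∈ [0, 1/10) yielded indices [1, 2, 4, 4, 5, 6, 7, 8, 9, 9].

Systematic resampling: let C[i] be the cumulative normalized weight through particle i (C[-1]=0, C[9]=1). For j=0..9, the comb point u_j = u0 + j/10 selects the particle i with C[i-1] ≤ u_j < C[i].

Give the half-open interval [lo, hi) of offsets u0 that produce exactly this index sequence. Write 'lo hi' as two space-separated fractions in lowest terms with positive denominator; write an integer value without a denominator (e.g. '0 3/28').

12/265 16/265

C = [1/53, 6/53, 12/53, 13/53, 21/53, 28/53, 31/53, 35/53, 44/53, 1]
j=0 picked index 1: u0 ∈ [1/53, 6/53)
j=1 picked index 2: u0 ∈ [7/530, 67/530)
j=2 picked index 4: u0 ∈ [12/265, 52/265)
j=3 picked index 4: u0 ∈ [-29/530, 51/530)
j=4 picked index 5: u0 ∈ [-1/265, 34/265)
j=5 picked index 6: u0 ∈ [3/106, 9/106)
j=6 picked index 7: u0 ∈ [-4/265, 16/265)
j=7 picked index 8: u0 ∈ [-21/530, 69/530)
j=8 picked index 9: u0 ∈ [8/265, 1/5)
j=9 picked index 9: u0 ∈ [-37/530, 1/10)
intersection: [12/265, 16/265)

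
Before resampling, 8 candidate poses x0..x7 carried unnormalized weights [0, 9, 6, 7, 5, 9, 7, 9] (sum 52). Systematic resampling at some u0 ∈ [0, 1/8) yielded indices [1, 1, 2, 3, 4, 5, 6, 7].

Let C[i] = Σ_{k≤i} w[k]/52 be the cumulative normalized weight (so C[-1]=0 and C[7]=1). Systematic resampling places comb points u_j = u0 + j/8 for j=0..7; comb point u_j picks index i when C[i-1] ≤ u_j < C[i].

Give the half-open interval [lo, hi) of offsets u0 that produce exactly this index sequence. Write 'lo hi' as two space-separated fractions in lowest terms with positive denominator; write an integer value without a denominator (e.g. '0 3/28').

0 1/52

C = [0, 9/52, 15/52, 11/26, 27/52, 9/13, 43/52, 1]
j=0 picked index 1: u0 ∈ [0, 9/52)
j=1 picked index 1: u0 ∈ [-1/8, 5/104)
j=2 picked index 2: u0 ∈ [-1/13, 1/26)
j=3 picked index 3: u0 ∈ [-9/104, 5/104)
j=4 picked index 4: u0 ∈ [-1/13, 1/52)
j=5 picked index 5: u0 ∈ [-11/104, 7/104)
j=6 picked index 6: u0 ∈ [-3/52, 1/13)
j=7 picked index 7: u0 ∈ [-5/104, 1/8)
intersection: [0, 1/52)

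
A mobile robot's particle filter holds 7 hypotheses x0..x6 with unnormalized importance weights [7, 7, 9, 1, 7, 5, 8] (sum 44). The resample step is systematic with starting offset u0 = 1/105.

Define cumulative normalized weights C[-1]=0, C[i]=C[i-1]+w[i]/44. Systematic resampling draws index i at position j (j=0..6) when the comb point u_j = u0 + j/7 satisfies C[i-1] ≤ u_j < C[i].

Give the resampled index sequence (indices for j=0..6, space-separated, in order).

C = [7/44, 7/22, 23/44, 6/11, 31/44, 9/11, 1]
j=0: u_0=1/105 ∈ [0, 7/44) → index 0
j=1: u_1=16/105 ∈ [0, 7/44) → index 0
j=2: u_2=31/105 ∈ [7/44, 7/22) → index 1
j=3: u_3=46/105 ∈ [7/22, 23/44) → index 2
j=4: u_4=61/105 ∈ [6/11, 31/44) → index 4
j=5: u_5=76/105 ∈ [31/44, 9/11) → index 5
j=6: u_6=13/15 ∈ [9/11, 1) → index 6

0 0 1 2 4 5 6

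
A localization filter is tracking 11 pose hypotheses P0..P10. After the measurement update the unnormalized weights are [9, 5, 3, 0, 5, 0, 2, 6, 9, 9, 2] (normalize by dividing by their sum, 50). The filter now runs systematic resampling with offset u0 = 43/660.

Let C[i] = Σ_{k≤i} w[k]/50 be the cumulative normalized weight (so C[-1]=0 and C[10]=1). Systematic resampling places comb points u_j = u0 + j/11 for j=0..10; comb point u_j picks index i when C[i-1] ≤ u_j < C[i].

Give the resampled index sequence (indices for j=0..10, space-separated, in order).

0 0 1 2 4 7 8 8 9 9 10

C = [9/50, 7/25, 17/50, 17/50, 11/25, 11/25, 12/25, 3/5, 39/50, 24/25, 1]
j=0: u_0=43/660 ∈ [0, 9/50) → index 0
j=1: u_1=103/660 ∈ [0, 9/50) → index 0
j=2: u_2=163/660 ∈ [9/50, 7/25) → index 1
j=3: u_3=223/660 ∈ [7/25, 17/50) → index 2
j=4: u_4=283/660 ∈ [17/50, 11/25) → index 4
j=5: u_5=343/660 ∈ [12/25, 3/5) → index 7
j=6: u_6=403/660 ∈ [3/5, 39/50) → index 8
j=7: u_7=463/660 ∈ [3/5, 39/50) → index 8
j=8: u_8=523/660 ∈ [39/50, 24/25) → index 9
j=9: u_9=53/60 ∈ [39/50, 24/25) → index 9
j=10: u_10=643/660 ∈ [24/25, 1) → index 10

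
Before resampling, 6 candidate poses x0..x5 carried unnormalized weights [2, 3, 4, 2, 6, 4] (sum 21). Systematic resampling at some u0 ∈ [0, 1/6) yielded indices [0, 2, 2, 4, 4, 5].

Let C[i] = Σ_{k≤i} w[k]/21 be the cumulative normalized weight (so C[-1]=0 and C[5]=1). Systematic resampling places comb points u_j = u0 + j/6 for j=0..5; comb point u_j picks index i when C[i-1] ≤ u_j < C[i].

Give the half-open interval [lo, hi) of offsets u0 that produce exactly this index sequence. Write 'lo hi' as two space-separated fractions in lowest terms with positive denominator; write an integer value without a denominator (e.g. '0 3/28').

1/14 2/21

C = [2/21, 5/21, 3/7, 11/21, 17/21, 1]
j=0 picked index 0: u0 ∈ [0, 2/21)
j=1 picked index 2: u0 ∈ [1/14, 11/42)
j=2 picked index 2: u0 ∈ [-2/21, 2/21)
j=3 picked index 4: u0 ∈ [1/42, 13/42)
j=4 picked index 4: u0 ∈ [-1/7, 1/7)
j=5 picked index 5: u0 ∈ [-1/42, 1/6)
intersection: [1/14, 2/21)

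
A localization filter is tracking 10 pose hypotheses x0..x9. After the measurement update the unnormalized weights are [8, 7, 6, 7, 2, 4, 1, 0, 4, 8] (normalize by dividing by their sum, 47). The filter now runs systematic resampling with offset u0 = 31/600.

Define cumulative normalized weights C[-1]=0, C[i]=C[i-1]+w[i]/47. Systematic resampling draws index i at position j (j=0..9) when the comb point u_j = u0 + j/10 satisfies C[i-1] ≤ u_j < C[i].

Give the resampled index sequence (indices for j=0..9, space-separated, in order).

C = [8/47, 15/47, 21/47, 28/47, 30/47, 34/47, 35/47, 35/47, 39/47, 1]
j=0: u_0=31/600 ∈ [0, 8/47) → index 0
j=1: u_1=91/600 ∈ [0, 8/47) → index 0
j=2: u_2=151/600 ∈ [8/47, 15/47) → index 1
j=3: u_3=211/600 ∈ [15/47, 21/47) → index 2
j=4: u_4=271/600 ∈ [21/47, 28/47) → index 3
j=5: u_5=331/600 ∈ [21/47, 28/47) → index 3
j=6: u_6=391/600 ∈ [30/47, 34/47) → index 5
j=7: u_7=451/600 ∈ [35/47, 39/47) → index 8
j=8: u_8=511/600 ∈ [39/47, 1) → index 9
j=9: u_9=571/600 ∈ [39/47, 1) → index 9

0 0 1 2 3 3 5 8 9 9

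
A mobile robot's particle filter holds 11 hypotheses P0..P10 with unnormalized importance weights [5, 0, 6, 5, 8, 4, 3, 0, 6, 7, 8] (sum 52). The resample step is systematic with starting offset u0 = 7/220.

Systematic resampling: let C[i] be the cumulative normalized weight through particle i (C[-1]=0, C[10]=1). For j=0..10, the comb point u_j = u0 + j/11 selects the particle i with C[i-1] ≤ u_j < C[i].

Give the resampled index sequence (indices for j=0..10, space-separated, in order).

C = [5/52, 5/52, 11/52, 4/13, 6/13, 7/13, 31/52, 31/52, 37/52, 11/13, 1]
j=0: u_0=7/220 ∈ [0, 5/52) → index 0
j=1: u_1=27/220 ∈ [5/52, 11/52) → index 2
j=2: u_2=47/220 ∈ [11/52, 4/13) → index 3
j=3: u_3=67/220 ∈ [11/52, 4/13) → index 3
j=4: u_4=87/220 ∈ [4/13, 6/13) → index 4
j=5: u_5=107/220 ∈ [6/13, 7/13) → index 5
j=6: u_6=127/220 ∈ [7/13, 31/52) → index 6
j=7: u_7=147/220 ∈ [31/52, 37/52) → index 8
j=8: u_8=167/220 ∈ [37/52, 11/13) → index 9
j=9: u_9=17/20 ∈ [11/13, 1) → index 10
j=10: u_10=207/220 ∈ [11/13, 1) → index 10

0 2 3 3 4 5 6 8 9 10 10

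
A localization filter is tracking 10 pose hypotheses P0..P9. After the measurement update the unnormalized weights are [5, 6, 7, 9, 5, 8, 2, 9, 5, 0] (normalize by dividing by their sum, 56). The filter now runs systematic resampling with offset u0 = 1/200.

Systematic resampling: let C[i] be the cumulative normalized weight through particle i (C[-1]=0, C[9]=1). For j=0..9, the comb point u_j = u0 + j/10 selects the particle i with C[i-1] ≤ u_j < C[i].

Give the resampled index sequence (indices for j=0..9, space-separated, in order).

0 1 2 2 3 4 5 5 7 7

C = [5/56, 11/56, 9/28, 27/56, 4/7, 5/7, 3/4, 51/56, 1, 1]
j=0: u_0=1/200 ∈ [0, 5/56) → index 0
j=1: u_1=21/200 ∈ [5/56, 11/56) → index 1
j=2: u_2=41/200 ∈ [11/56, 9/28) → index 2
j=3: u_3=61/200 ∈ [11/56, 9/28) → index 2
j=4: u_4=81/200 ∈ [9/28, 27/56) → index 3
j=5: u_5=101/200 ∈ [27/56, 4/7) → index 4
j=6: u_6=121/200 ∈ [4/7, 5/7) → index 5
j=7: u_7=141/200 ∈ [4/7, 5/7) → index 5
j=8: u_8=161/200 ∈ [3/4, 51/56) → index 7
j=9: u_9=181/200 ∈ [3/4, 51/56) → index 7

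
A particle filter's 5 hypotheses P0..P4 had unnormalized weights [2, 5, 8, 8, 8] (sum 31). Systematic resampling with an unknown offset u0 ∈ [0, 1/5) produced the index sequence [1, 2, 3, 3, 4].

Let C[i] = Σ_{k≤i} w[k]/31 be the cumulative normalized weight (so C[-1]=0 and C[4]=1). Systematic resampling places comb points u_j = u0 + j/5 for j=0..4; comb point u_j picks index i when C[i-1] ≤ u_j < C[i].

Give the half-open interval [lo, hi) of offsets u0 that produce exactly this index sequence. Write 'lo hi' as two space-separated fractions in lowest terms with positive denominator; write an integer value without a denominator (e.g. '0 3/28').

C = [2/31, 7/31, 15/31, 23/31, 1]
j=0 picked index 1: u0 ∈ [2/31, 7/31)
j=1 picked index 2: u0 ∈ [4/155, 44/155)
j=2 picked index 3: u0 ∈ [13/155, 53/155)
j=3 picked index 3: u0 ∈ [-18/155, 22/155)
j=4 picked index 4: u0 ∈ [-9/155, 1/5)
intersection: [13/155, 22/155)

13/155 22/155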